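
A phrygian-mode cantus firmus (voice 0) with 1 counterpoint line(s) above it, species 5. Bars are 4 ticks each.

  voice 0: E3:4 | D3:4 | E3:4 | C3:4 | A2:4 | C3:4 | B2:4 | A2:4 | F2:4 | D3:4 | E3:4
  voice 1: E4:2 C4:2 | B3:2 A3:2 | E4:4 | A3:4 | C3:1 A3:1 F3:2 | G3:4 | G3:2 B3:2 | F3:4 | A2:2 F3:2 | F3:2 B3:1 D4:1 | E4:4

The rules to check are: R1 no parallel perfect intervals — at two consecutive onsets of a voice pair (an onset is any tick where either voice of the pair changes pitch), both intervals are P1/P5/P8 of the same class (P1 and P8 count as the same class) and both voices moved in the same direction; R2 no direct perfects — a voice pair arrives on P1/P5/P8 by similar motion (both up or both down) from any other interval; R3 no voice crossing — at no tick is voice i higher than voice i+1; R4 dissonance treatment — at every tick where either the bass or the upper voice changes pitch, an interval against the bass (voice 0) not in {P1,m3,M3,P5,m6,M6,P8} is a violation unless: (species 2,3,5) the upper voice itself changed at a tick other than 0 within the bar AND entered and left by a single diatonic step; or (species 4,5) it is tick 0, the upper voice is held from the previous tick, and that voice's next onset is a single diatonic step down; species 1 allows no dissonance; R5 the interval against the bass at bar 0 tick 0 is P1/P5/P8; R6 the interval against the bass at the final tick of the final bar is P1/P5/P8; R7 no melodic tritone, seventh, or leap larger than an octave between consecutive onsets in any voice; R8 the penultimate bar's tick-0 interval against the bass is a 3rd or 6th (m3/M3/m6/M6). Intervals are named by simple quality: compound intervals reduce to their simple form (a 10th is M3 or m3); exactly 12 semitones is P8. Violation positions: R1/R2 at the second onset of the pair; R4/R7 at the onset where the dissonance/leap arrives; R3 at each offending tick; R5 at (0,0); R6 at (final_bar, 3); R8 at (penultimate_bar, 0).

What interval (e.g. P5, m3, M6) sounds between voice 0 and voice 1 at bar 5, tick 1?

P5

voice 0=C3 voice 1=G3 -> P5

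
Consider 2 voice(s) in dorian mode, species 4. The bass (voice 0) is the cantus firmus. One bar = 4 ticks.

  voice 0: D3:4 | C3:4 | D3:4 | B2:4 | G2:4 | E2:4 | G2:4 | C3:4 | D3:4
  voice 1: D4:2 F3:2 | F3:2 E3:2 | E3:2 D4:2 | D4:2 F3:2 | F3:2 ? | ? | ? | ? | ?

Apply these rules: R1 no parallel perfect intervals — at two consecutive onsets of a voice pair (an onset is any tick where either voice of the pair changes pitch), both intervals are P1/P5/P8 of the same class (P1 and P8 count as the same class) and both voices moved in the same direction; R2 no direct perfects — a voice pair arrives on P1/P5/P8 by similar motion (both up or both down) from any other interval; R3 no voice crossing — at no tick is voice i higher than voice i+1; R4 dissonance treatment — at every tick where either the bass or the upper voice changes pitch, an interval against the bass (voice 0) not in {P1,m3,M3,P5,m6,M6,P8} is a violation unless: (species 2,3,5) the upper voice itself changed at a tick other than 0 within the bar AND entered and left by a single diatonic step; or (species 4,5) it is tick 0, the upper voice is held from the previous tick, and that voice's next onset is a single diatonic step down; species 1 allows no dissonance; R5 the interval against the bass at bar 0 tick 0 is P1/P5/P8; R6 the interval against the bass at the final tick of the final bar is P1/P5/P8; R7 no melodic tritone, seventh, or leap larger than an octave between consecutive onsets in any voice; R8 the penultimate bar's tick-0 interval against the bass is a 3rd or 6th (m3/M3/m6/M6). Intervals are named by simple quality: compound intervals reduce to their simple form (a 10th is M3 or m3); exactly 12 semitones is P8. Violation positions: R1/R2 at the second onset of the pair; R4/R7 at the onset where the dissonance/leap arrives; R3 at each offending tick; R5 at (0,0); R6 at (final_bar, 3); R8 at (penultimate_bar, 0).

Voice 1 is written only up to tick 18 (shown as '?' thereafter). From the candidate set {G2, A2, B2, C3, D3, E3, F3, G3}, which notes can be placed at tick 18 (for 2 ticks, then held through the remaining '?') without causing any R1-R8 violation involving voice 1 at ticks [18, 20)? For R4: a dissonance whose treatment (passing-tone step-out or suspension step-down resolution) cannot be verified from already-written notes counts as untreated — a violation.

{D3, E3, F3, G3}

G2: violates R7
A2: violates R4
B2: violates R7
C3: violates R4
D3: legal
E3: legal
F3: legal
G3: legal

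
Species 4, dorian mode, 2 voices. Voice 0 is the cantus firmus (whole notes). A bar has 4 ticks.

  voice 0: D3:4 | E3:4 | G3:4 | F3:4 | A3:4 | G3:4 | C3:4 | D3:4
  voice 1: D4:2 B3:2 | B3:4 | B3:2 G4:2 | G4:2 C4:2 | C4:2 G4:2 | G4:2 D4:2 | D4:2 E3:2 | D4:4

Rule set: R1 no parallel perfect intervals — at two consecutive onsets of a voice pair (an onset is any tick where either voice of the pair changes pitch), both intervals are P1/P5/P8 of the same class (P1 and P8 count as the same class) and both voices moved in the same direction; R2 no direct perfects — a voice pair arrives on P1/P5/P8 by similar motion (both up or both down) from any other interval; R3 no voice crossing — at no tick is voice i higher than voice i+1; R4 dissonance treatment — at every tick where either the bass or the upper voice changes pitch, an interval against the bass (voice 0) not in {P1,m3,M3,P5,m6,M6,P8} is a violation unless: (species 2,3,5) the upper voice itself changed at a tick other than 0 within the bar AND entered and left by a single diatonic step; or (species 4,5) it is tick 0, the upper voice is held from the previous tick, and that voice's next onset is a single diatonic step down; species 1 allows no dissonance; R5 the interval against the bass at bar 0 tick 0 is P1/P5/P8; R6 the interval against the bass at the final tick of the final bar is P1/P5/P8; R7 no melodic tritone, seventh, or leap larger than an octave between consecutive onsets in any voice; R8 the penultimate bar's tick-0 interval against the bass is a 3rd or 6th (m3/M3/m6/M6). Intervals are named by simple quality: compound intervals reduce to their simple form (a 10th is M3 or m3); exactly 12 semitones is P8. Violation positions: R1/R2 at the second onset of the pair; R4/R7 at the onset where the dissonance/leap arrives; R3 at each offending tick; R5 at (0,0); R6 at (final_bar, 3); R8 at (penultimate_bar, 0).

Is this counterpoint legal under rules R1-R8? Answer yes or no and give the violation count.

No (7 violations)

bar 0: v0=D3 v1=D4 (P8)
bar 1: v0=E3 v1=B3 (P5)
bar 2: v0=G3 v1=B3 (M3)
bar 3: v0=F3 v1=G4 (M2)
bar 4: v0=A3 v1=C4 (m3)
bar 5: v0=G3 v1=G4 (P8)
bar 6: v0=C3 v1=D4 (M2)
bar 7: v0=D3 v1=D4 (P8)
  R4 @ bar3.0: F3/G4 M2 untreated
  R4 @ bar4.2: A3/G4 m7 untreated
  R4 @ bar6.0: C3/D4 M2 untreated
  R8 @ bar6.0: penult M2 not 3rd/6th
  R7 @ bar6.2: D4->E3 leap 10st
  R2 @ bar7.0: C3/E3 M3 -> D3/D4 P8 similar
  R7 @ bar7.0: E3->D4 leap 10st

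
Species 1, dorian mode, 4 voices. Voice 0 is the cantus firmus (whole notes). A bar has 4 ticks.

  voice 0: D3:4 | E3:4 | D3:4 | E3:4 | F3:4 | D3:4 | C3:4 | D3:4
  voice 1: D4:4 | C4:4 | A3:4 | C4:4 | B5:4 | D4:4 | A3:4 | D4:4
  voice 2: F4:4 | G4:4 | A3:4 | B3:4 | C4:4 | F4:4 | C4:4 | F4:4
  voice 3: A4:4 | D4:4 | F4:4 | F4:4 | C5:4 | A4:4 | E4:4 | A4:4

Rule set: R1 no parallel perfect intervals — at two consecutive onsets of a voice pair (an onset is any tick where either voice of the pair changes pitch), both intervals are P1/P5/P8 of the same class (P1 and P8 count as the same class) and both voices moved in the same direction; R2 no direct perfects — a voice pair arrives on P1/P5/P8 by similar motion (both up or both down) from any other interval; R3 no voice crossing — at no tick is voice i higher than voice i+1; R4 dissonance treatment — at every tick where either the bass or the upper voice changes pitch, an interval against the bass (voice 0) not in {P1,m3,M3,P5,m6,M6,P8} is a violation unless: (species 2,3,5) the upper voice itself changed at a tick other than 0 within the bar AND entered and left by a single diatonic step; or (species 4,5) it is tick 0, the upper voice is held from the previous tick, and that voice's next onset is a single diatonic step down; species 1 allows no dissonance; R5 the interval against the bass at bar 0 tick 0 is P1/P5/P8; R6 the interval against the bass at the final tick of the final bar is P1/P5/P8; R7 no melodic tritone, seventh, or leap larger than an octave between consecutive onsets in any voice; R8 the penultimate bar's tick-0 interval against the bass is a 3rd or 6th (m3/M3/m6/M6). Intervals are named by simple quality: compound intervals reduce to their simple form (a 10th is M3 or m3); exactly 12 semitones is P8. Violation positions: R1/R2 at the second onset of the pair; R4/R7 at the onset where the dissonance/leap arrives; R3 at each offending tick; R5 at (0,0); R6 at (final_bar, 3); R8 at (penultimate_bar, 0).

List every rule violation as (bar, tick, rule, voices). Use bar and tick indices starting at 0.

(0, 0, R5, (0, 2))
(1, 0, R3, (2, 3))
(1, 0, R4, (0, 3))
(1, 1, R3, (2, 3))
(1, 2, R3, (2, 3))
(1, 3, R3, (2, 3))
(2, 0, R2, (0, 1))
(2, 0, R2, (0, 2))
(2, 0, R2, (1, 2))
(2, 0, R7, (2,))
(3, 0, R1, (0, 2))
(3, 0, R3, (1, 2))
(3, 0, R4, (0, 3))
(3, 1, R3, (1, 2))
(3, 2, R3, (1, 2))
(3, 3, R3, (1, 2))
(4, 0, R1, (0, 2))
(4, 0, R2, (0, 3))
(4, 0, R2, (2, 3))
(4, 0, R3, (1, 2))
(4, 0, R4, (0, 1))
(4, 0, R7, (1,))
(4, 1, R3, (1, 2))
(4, 2, R3, (1, 2))
(4, 3, R3, (1, 2))
(5, 0, R1, (0, 3))
(5, 0, R2, (0, 1))
(5, 0, R2, (1, 3))
(5, 0, R7, (1,))
(6, 0, R1, (1, 3))
(6, 0, R2, (0, 2))
(6, 0, R8, (0, 2))
(7, 0, R1, (1, 3))
(7, 0, R2, (0, 1))
(7, 0, R2, (0, 3))
(7, 3, R6, (0, 2))

bar 0: v0=D3 v1=D4 v2=F4 v3=A4 downbeat P5
bar 1: v0=E3 v1=C4 v2=G4 v3=D4 downbeat m7
bar 2: v0=D3 v1=A3 v2=A3 v3=F4 downbeat m3
bar 3: v0=E3 v1=C4 v2=B3 v3=F4 downbeat m2
bar 4: v0=F3 v1=B5 v2=C4 v3=C5 downbeat P5
bar 5: v0=D3 v1=D4 v2=F4 v3=A4 downbeat P5
bar 6: v0=C3 v1=A3 v2=C4 v3=E4 downbeat M3
bar 7: v0=D3 v1=D4 v2=F4 v3=A4 downbeat P5
  -> R5 @ bar 0 tick 0 v(0, 2): opens on m3
  -> R3 @ bar 1 tick 0 v(2, 3): G4 above D4
  -> R4 @ bar 1 tick 0 v(0, 3): E3/D4 m7 untreated
  -> R3 @ bar 1 tick 1 v(2, 3): G4 above D4
  -> R3 @ bar 1 tick 2 v(2, 3): G4 above D4
  -> R3 @ bar 1 tick 3 v(2, 3): G4 above D4
  -> R2 @ bar 2 tick 0 v(0, 1): E3/C4 m6 -> D3/A3 P5 similar
  -> R2 @ bar 2 tick 0 v(0, 2): E3/G4 m3 -> D3/A3 P5 similar
  -> R2 @ bar 2 tick 0 v(1, 2): C4/G4 P5 -> A3/A3 P1 similar
  -> R7 @ bar 2 tick 0 v(2,): G4->A3 leap 10st
  -> R1 @ bar 3 tick 0 v(0, 2): D3/A3 P5 -> E3/B3 P5 similar
  -> R3 @ bar 3 tick 0 v(1, 2): C4 above B3
  -> R4 @ bar 3 tick 0 v(0, 3): E3/F4 m2 untreated
  -> R3 @ bar 3 tick 1 v(1, 2): C4 above B3
  -> R3 @ bar 3 tick 2 v(1, 2): C4 above B3
  -> R3 @ bar 3 tick 3 v(1, 2): C4 above B3
  -> R1 @ bar 4 tick 0 v(0, 2): E3/B3 P5 -> F3/C4 P5 similar
  -> R2 @ bar 4 tick 0 v(0, 3): E3/F4 m2 -> F3/C5 P5 similar
  -> R2 @ bar 4 tick 0 v(2, 3): B3/F4 TT -> C4/C5 P8 similar
  -> R3 @ bar 4 tick 0 v(1, 2): B5 above C4
  -> R4 @ bar 4 tick 0 v(0, 1): F3/B5 TT untreated
  -> R7 @ bar 4 tick 0 v(1,): C4->B5 leap 23st
  -> R3 @ bar 4 tick 1 v(1, 2): B5 above C4
  -> R3 @ bar 4 tick 2 v(1, 2): B5 above C4
  -> R3 @ bar 4 tick 3 v(1, 2): B5 above C4
  -> R1 @ bar 5 tick 0 v(0, 3): F3/C5 P5 -> D3/A4 P5 similar
  -> R2 @ bar 5 tick 0 v(0, 1): F3/B5 TT -> D3/D4 P8 similar
  -> R2 @ bar 5 tick 0 v(1, 3): B5/C5 M7 -> D4/A4 P5 similar
  -> R7 @ bar 5 tick 0 v(1,): B5->D4 leap 21st
  -> R1 @ bar 6 tick 0 v(1, 3): D4/A4 P5 -> A3/E4 P5 similar
  -> R2 @ bar 6 tick 0 v(0, 2): D3/F4 m3 -> C3/C4 P8 similar
  -> R8 @ bar 6 tick 0 v(0, 2): penult P8 not 3rd/6th
  -> R1 @ bar 7 tick 0 v(1, 3): A3/E4 P5 -> D4/A4 P5 similar
  -> R2 @ bar 7 tick 0 v(0, 1): C3/A3 M6 -> D3/D4 P8 similar
  -> R2 @ bar 7 tick 0 v(0, 3): C3/E4 M3 -> D3/A4 P5 similar
  -> R6 @ bar 7 tick 3 v(0, 2): closes on m3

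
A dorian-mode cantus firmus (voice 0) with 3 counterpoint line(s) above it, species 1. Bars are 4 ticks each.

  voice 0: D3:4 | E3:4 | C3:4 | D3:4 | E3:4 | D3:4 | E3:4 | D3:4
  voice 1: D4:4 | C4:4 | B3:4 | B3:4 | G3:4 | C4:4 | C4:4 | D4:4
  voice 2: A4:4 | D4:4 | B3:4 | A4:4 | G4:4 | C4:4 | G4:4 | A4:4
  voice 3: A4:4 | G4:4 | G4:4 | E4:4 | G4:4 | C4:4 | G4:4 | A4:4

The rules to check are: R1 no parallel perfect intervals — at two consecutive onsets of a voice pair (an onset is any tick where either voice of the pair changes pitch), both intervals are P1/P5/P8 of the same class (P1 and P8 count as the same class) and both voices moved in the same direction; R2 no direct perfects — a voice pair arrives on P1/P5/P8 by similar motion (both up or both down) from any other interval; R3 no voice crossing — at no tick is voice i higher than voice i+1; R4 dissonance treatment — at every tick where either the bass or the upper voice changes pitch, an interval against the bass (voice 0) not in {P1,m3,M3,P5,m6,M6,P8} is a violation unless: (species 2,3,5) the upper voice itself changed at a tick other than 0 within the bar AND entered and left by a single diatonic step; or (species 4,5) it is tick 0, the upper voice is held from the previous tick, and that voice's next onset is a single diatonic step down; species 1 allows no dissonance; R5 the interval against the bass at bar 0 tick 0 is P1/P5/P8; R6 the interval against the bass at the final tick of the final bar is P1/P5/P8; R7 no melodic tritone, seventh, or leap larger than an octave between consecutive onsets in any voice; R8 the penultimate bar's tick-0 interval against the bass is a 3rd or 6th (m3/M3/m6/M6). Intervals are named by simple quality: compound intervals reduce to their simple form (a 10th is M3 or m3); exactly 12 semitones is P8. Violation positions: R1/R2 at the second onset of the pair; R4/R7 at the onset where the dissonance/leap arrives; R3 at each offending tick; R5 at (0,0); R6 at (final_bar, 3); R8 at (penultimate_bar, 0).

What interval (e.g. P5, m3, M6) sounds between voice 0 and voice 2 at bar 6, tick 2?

voice 0=E3 voice 2=G4 -> m3

m3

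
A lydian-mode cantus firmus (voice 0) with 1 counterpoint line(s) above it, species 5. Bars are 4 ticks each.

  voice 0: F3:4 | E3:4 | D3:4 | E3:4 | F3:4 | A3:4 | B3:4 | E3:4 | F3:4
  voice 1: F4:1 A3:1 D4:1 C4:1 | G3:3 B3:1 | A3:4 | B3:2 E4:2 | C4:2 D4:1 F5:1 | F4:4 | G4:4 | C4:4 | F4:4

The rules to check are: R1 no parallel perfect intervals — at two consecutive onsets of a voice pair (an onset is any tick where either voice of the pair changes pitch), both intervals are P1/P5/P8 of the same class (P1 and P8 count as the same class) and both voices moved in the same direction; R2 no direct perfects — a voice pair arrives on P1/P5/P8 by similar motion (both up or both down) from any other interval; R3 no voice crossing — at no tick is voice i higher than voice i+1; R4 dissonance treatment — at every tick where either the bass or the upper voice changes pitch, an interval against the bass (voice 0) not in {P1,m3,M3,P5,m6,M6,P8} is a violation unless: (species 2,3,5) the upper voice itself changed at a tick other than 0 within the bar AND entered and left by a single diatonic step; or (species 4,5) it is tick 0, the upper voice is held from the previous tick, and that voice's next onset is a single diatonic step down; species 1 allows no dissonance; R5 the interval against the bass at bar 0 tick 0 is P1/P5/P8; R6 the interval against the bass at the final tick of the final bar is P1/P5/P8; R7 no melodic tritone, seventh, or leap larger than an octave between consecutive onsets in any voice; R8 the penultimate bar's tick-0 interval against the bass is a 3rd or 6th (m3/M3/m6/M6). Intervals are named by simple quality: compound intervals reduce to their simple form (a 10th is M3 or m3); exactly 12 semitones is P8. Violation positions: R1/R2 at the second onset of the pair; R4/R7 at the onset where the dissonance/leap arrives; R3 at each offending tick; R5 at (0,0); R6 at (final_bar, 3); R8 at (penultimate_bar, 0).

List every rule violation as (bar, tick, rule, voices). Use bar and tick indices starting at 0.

(2, 0, R1, (0, 1))
(3, 0, R1, (0, 1))
(4, 3, R7, (1,))
(8, 0, R2, (0, 1))

bar 0: v0=F3 v1=F4 downbeat P8
bar 1: v0=E3 v1=G3 downbeat m3
bar 2: v0=D3 v1=A3 downbeat P5
bar 3: v0=E3 v1=B3 downbeat P5
bar 4: v0=F3 v1=C4 downbeat P5
bar 5: v0=A3 v1=F4 downbeat m6
bar 6: v0=B3 v1=G4 downbeat m6
bar 7: v0=E3 v1=C4 downbeat m6
bar 8: v0=F3 v1=F4 downbeat P8
  -> R1 @ bar 2 tick 0 v(0, 1): E3/B3 P5 -> D3/A3 P5 similar
  -> R1 @ bar 3 tick 0 v(0, 1): D3/A3 P5 -> E3/B3 P5 similar
  -> R7 @ bar 4 tick 3 v(1,): D4->F5 leap 15st
  -> R2 @ bar 8 tick 0 v(0, 1): E3/C4 m6 -> F3/F4 P8 similar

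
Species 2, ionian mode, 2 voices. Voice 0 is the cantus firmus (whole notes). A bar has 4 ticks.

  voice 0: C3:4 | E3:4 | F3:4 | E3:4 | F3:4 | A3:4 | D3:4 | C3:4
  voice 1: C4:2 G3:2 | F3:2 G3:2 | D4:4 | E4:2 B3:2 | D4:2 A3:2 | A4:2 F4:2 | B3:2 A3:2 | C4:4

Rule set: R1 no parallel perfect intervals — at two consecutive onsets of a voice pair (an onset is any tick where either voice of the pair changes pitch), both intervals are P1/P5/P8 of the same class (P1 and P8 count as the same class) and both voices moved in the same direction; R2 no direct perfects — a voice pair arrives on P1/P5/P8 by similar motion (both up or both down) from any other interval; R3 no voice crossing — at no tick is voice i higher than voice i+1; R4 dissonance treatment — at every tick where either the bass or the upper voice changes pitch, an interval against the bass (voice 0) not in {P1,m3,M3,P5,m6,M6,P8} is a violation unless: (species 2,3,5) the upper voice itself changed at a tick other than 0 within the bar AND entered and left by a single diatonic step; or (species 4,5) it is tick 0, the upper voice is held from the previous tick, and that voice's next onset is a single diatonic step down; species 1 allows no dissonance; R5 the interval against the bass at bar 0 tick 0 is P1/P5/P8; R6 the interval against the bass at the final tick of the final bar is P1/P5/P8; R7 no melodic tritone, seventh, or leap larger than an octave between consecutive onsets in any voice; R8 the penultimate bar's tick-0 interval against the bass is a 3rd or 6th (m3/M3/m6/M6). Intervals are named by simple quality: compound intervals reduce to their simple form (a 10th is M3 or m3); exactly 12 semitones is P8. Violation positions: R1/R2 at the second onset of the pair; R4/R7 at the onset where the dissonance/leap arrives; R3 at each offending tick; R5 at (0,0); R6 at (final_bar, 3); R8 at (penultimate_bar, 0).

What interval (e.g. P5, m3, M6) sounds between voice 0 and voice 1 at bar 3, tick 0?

voice 0=E3 voice 1=E4 -> P8

P8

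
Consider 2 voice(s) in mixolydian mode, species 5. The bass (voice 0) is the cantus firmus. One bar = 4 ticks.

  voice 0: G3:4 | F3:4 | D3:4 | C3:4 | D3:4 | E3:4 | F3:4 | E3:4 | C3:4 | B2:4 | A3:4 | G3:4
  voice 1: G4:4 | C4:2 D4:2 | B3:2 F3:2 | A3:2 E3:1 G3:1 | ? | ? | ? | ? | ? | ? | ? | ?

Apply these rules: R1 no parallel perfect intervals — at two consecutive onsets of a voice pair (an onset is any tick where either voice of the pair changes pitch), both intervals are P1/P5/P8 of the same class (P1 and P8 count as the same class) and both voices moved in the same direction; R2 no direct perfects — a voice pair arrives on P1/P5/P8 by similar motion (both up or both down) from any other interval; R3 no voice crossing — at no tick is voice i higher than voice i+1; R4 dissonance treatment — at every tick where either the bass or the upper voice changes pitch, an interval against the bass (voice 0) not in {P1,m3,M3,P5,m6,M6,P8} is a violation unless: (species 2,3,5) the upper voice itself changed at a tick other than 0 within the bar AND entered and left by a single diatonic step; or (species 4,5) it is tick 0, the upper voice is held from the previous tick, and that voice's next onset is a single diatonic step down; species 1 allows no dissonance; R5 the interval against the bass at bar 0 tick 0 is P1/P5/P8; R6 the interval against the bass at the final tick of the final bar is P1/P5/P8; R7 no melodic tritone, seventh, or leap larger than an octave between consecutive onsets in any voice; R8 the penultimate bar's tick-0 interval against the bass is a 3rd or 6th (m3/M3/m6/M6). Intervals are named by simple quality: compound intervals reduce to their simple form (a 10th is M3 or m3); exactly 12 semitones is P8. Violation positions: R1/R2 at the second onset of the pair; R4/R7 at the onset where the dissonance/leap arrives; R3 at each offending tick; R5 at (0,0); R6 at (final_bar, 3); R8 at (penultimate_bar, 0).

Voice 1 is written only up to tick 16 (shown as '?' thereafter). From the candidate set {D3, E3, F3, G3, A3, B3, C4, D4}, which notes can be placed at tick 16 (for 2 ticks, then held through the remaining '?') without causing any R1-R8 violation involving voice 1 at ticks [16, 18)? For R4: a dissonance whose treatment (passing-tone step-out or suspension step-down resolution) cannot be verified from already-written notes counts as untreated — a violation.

{B3, D3, F3}

D3: legal
E3: violates R4
F3: legal
G3: violates R4
A3: violates R1
B3: legal
C4: violates R4
D4: violates R2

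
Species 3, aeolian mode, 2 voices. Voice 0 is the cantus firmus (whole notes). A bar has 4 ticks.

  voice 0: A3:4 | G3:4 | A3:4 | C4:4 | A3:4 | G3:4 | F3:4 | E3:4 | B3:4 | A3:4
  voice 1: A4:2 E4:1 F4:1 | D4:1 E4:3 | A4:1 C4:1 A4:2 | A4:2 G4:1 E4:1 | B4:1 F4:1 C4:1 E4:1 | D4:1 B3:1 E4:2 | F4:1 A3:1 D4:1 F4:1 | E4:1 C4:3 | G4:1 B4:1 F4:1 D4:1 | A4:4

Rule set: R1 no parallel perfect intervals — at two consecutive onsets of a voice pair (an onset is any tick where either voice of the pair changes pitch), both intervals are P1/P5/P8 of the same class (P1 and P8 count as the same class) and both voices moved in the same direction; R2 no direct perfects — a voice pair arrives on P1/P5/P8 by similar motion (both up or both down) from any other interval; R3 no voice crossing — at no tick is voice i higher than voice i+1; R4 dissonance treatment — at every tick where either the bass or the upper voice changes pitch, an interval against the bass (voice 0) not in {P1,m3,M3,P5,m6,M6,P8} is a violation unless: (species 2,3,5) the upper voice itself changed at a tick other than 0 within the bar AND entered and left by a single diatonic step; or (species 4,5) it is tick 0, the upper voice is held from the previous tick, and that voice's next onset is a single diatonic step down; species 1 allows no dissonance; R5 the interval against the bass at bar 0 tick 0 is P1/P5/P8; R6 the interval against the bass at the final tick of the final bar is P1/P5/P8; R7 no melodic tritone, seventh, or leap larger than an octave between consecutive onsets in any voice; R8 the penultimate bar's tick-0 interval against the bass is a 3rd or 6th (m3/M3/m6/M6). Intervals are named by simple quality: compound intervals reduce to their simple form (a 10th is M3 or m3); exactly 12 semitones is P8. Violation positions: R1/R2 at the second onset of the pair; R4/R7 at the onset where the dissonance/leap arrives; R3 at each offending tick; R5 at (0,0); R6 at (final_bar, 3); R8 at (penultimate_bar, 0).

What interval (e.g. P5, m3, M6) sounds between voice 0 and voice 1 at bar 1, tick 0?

voice 0=G3 voice 1=D4 -> P5

P5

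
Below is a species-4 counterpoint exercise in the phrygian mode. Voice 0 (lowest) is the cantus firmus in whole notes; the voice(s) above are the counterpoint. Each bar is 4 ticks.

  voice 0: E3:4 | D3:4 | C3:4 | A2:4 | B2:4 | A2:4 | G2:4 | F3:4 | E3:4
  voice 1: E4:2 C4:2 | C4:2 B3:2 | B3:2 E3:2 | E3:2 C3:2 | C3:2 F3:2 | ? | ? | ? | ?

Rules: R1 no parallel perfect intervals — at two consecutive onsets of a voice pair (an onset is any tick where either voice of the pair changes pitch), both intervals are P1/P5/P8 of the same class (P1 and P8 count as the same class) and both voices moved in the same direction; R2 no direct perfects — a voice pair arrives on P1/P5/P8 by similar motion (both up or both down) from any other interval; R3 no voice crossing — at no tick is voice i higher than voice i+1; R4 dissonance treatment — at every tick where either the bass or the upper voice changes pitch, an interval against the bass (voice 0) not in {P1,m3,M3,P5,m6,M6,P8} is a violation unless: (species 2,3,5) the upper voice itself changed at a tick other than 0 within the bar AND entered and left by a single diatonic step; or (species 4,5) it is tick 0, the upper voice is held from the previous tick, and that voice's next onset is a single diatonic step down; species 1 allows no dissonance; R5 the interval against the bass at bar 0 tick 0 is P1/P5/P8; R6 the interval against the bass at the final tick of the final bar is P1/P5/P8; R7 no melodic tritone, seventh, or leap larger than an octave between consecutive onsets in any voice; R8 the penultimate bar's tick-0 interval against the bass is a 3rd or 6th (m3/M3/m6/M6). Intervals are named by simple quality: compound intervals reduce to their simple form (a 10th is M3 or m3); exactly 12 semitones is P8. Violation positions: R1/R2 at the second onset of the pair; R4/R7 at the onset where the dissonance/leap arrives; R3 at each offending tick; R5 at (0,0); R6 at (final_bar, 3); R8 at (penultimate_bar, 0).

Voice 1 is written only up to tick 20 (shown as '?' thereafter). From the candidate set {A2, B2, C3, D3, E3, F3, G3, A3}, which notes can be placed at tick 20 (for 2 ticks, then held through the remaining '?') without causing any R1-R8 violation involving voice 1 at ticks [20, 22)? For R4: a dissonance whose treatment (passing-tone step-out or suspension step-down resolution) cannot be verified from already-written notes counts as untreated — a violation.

A2: violates R2
B2: violates R4,R7
C3: legal
D3: violates R4
E3: violates R2
F3: legal
G3: violates R4
A3: legal

{A3, C3, F3}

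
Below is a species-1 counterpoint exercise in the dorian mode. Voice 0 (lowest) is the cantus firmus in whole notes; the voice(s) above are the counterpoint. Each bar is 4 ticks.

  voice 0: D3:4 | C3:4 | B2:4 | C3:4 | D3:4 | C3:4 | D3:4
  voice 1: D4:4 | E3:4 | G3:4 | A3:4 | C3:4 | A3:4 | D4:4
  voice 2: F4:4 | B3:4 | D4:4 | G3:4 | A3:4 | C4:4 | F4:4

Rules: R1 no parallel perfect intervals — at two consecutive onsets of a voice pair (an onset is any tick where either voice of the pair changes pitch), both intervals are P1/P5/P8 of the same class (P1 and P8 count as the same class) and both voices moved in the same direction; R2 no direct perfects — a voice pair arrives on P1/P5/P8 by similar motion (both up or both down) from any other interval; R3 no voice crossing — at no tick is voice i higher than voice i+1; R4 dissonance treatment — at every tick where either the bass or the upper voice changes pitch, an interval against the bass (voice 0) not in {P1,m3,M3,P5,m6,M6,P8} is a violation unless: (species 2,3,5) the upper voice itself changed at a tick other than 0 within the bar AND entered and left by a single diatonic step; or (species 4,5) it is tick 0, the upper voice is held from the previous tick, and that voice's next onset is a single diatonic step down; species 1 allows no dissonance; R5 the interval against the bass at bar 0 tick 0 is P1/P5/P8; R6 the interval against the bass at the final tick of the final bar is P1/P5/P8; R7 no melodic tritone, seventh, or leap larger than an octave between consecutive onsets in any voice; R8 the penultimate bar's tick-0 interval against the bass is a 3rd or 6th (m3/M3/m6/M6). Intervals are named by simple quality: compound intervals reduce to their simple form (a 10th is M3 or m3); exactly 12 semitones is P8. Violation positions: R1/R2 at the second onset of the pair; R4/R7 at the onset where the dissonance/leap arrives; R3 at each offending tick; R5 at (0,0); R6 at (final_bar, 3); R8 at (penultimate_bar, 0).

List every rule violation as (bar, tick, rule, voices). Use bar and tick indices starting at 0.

bar 0: v0=D3 v1=D4 v2=F4 downbeat m3
bar 1: v0=C3 v1=E3 v2=B3 downbeat M7
bar 2: v0=B2 v1=G3 v2=D4 downbeat m3
bar 3: v0=C3 v1=A3 v2=G3 downbeat P5
bar 4: v0=D3 v1=C3 v2=A3 downbeat P5
bar 5: v0=C3 v1=A3 v2=C4 downbeat P8
bar 6: v0=D3 v1=D4 v2=F4 downbeat m3
  -> R5 @ bar 0 tick 0 v(0, 2): opens on m3
  -> R2 @ bar 1 tick 0 v(1, 2): D4/F4 m3 -> E3/B3 P5 similar
  -> R4 @ bar 1 tick 0 v(0, 2): C3/B3 M7 untreated
  -> R7 @ bar 1 tick 0 v(1,): D4->E3 leap 10st
  -> R7 @ bar 1 tick 0 v(2,): F4->B3 leap 6st
  -> R1 @ bar 2 tick 0 v(1, 2): E3/B3 P5 -> G3/D4 P5 similar
  -> R3 @ bar 3 tick 0 v(1, 2): A3 above G3
  -> R3 @ bar 3 tick 1 v(1, 2): A3 above G3
  -> R3 @ bar 3 tick 2 v(1, 2): A3 above G3
  -> R3 @ bar 3 tick 3 v(1, 2): A3 above G3
  -> R1 @ bar 4 tick 0 v(0, 2): C3/G3 P5 -> D3/A3 P5 similar
  -> R3 @ bar 4 tick 0 v(0, 1): D3 above C3
  -> R4 @ bar 4 tick 0 v(0, 1): D3/C3 M2 untreated
  -> R3 @ bar 4 tick 1 v(0, 1): D3 above C3
  -> R3 @ bar 4 tick 2 v(0, 1): D3 above C3
  -> R3 @ bar 4 tick 3 v(0, 1): D3 above C3
  -> R8 @ bar 5 tick 0 v(0, 2): penult P8 not 3rd/6th
  -> R2 @ bar 6 tick 0 v(0, 1): C3/A3 M6 -> D3/D4 P8 similar
  -> R6 @ bar 6 tick 3 v(0, 2): closes on m3

(0, 0, R5, (0, 2))
(1, 0, R2, (1, 2))
(1, 0, R4, (0, 2))
(1, 0, R7, (1,))
(1, 0, R7, (2,))
(2, 0, R1, (1, 2))
(3, 0, R3, (1, 2))
(3, 1, R3, (1, 2))
(3, 2, R3, (1, 2))
(3, 3, R3, (1, 2))
(4, 0, R1, (0, 2))
(4, 0, R3, (0, 1))
(4, 0, R4, (0, 1))
(4, 1, R3, (0, 1))
(4, 2, R3, (0, 1))
(4, 3, R3, (0, 1))
(5, 0, R8, (0, 2))
(6, 0, R2, (0, 1))
(6, 3, R6, (0, 2))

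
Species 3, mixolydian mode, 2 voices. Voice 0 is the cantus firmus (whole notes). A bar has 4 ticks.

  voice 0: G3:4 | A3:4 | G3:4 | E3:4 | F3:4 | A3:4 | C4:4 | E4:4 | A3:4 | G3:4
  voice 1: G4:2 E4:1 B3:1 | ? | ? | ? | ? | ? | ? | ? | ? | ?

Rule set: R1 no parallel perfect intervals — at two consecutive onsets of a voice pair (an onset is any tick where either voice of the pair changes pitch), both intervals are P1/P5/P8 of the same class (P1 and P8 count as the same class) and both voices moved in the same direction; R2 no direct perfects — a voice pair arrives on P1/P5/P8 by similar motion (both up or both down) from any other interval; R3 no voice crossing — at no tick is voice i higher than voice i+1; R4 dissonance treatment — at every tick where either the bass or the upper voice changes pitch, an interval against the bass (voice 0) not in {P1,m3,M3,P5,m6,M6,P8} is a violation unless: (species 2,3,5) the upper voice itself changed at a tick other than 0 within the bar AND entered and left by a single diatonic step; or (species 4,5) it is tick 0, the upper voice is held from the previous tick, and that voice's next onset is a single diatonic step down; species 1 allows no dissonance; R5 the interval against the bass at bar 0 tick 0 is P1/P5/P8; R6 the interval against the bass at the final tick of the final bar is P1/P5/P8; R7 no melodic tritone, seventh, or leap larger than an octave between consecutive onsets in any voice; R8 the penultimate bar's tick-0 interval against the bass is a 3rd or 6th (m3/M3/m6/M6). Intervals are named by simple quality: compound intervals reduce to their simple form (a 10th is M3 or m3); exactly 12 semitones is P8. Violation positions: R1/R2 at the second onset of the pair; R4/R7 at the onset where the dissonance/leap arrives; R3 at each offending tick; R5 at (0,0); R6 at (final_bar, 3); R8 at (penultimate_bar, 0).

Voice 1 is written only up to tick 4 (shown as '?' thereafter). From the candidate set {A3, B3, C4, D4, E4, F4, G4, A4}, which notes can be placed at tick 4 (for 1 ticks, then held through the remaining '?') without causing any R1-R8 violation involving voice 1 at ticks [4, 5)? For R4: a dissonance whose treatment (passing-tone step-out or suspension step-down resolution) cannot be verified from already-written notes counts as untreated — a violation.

A3: legal
B3: violates R4
C4: legal
D4: violates R4
E4: violates R2
F4: violates R7
G4: violates R4
A4: violates R2,R7

{A3, C4}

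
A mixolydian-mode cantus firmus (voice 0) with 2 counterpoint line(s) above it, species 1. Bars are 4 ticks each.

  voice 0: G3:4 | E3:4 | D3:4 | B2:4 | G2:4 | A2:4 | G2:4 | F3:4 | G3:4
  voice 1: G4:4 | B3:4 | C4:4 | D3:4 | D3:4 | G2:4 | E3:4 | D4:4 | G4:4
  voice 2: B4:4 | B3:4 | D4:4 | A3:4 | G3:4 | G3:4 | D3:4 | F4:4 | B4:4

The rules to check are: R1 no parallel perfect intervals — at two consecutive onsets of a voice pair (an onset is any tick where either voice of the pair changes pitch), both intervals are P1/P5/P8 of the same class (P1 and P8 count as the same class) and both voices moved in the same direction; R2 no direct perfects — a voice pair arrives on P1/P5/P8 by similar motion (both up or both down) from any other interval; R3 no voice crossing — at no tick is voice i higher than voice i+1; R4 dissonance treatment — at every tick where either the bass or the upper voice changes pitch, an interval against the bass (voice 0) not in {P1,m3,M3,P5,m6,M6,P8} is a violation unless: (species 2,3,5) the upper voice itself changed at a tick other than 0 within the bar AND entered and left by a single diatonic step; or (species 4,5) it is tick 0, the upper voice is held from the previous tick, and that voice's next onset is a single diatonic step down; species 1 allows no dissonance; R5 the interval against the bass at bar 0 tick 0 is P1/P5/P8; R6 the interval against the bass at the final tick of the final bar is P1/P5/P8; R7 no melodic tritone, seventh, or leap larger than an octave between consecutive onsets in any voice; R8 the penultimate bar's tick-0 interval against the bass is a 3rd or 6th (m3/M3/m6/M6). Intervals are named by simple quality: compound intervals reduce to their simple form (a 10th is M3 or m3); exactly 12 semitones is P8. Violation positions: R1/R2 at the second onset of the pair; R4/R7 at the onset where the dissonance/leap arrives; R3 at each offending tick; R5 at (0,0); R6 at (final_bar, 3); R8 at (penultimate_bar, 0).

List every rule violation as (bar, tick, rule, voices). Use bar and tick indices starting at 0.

(0, 0, R5, (0, 2))
(1, 0, R2, (0, 1))
(1, 0, R2, (0, 2))
(1, 0, R2, (1, 2))
(2, 0, R4, (0, 1))
(3, 0, R2, (1, 2))
(3, 0, R4, (0, 2))
(3, 0, R7, (1,))
(4, 0, R2, (0, 2))
(5, 0, R3, (0, 1))
(5, 0, R4, (0, 1))
(5, 0, R4, (0, 2))
(5, 1, R3, (0, 1))
(5, 2, R3, (0, 1))
(5, 3, R3, (0, 1))
(6, 0, R2, (0, 2))
(6, 0, R3, (1, 2))
(6, 1, R3, (1, 2))
(6, 2, R3, (1, 2))
(6, 3, R3, (1, 2))
(7, 0, R2, (0, 2))
(7, 0, R7, (0,))
(7, 0, R7, (1,))
(7, 0, R7, (2,))
(7, 0, R8, (0, 2))
(8, 0, R2, (0, 1))
(8, 0, R7, (2,))
(8, 3, R6, (0, 2))

bar 0: v0=G3 v1=G4 v2=B4 downbeat M3
bar 1: v0=E3 v1=B3 v2=B3 downbeat P5
bar 2: v0=D3 v1=C4 v2=D4 downbeat P8
bar 3: v0=B2 v1=D3 v2=A3 downbeat m7
bar 4: v0=G2 v1=D3 v2=G3 downbeat P8
bar 5: v0=A2 v1=G2 v2=G3 downbeat m7
bar 6: v0=G2 v1=E3 v2=D3 downbeat P5
bar 7: v0=F3 v1=D4 v2=F4 downbeat P8
bar 8: v0=G3 v1=G4 v2=B4 downbeat M3
  -> R5 @ bar 0 tick 0 v(0, 2): opens on M3
  -> R2 @ bar 1 tick 0 v(0, 1): G3/G4 P8 -> E3/B3 P5 similar
  -> R2 @ bar 1 tick 0 v(0, 2): G3/B4 M3 -> E3/B3 P5 similar
  -> R2 @ bar 1 tick 0 v(1, 2): G4/B4 M3 -> B3/B3 P1 similar
  -> R4 @ bar 2 tick 0 v(0, 1): D3/C4 m7 untreated
  -> R2 @ bar 3 tick 0 v(1, 2): C4/D4 M2 -> D3/A3 P5 similar
  -> R4 @ bar 3 tick 0 v(0, 2): B2/A3 m7 untreated
  -> R7 @ bar 3 tick 0 v(1,): C4->D3 leap 10st
  -> R2 @ bar 4 tick 0 v(0, 2): B2/A3 m7 -> G2/G3 P8 similar
  -> R3 @ bar 5 tick 0 v(0, 1): A2 above G2
  -> R4 @ bar 5 tick 0 v(0, 1): A2/G2 M2 untreated
  -> R4 @ bar 5 tick 0 v(0, 2): A2/G3 m7 untreated
  -> R3 @ bar 5 tick 1 v(0, 1): A2 above G2
  -> R3 @ bar 5 tick 2 v(0, 1): A2 above G2
  -> R3 @ bar 5 tick 3 v(0, 1): A2 above G2
  -> R2 @ bar 6 tick 0 v(0, 2): A2/G3 m7 -> G2/D3 P5 similar
  -> R3 @ bar 6 tick 0 v(1, 2): E3 above D3
  -> R3 @ bar 6 tick 1 v(1, 2): E3 above D3
  -> R3 @ bar 6 tick 2 v(1, 2): E3 above D3
  -> R3 @ bar 6 tick 3 v(1, 2): E3 above D3
  -> R2 @ bar 7 tick 0 v(0, 2): G2/D3 P5 -> F3/F4 P8 similar
  -> R7 @ bar 7 tick 0 v(0,): G2->F3 leap 10st
  -> R7 @ bar 7 tick 0 v(1,): E3->D4 leap 10st
  -> R7 @ bar 7 tick 0 v(2,): D3->F4 leap 15st
  -> R8 @ bar 7 tick 0 v(0, 2): penult P8 not 3rd/6th
  -> R2 @ bar 8 tick 0 v(0, 1): F3/D4 M6 -> G3/G4 P8 similar
  -> R7 @ bar 8 tick 0 v(2,): F4->B4 leap 6st
  -> R6 @ bar 8 tick 3 v(0, 2): closes on M3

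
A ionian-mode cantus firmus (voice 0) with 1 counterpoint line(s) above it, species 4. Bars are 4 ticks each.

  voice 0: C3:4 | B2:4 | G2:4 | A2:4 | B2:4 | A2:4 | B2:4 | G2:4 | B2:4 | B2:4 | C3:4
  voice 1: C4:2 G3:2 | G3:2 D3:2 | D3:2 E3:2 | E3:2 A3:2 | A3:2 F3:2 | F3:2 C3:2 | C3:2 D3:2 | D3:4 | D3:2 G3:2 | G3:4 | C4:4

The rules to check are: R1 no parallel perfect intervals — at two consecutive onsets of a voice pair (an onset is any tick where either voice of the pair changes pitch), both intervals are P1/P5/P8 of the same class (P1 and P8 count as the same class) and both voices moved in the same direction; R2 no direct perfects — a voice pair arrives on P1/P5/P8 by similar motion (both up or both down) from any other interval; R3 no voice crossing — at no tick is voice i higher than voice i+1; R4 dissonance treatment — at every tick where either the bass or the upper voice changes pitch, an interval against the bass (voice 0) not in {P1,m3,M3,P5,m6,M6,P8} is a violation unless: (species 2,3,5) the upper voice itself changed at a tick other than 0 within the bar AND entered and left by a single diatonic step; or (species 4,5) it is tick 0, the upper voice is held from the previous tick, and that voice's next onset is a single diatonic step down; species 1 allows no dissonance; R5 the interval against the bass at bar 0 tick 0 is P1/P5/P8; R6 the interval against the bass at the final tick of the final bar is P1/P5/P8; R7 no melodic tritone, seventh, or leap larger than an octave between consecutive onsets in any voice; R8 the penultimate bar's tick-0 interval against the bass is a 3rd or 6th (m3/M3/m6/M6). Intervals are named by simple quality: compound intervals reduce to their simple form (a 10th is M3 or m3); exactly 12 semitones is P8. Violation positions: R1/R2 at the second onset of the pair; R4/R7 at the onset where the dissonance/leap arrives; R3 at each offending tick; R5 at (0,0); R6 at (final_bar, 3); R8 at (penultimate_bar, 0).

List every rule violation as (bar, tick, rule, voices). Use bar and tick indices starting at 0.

(4, 0, R4, (0, 1))
(4, 2, R4, (0, 1))
(6, 0, R4, (0, 1))
(10, 0, R2, (0, 1))

bar 0: v0=C3 v1=C4 downbeat P8
bar 1: v0=B2 v1=G3 downbeat m6
bar 2: v0=G2 v1=D3 downbeat P5
bar 3: v0=A2 v1=E3 downbeat P5
bar 4: v0=B2 v1=A3 downbeat m7
bar 5: v0=A2 v1=F3 downbeat m6
bar 6: v0=B2 v1=C3 downbeat m2
bar 7: v0=G2 v1=D3 downbeat P5
bar 8: v0=B2 v1=D3 downbeat m3
bar 9: v0=B2 v1=G3 downbeat m6
bar 10: v0=C3 v1=C4 downbeat P8
  -> R4 @ bar 4 tick 0 v(0, 1): B2/A3 m7 untreated
  -> R4 @ bar 4 tick 2 v(0, 1): B2/F3 TT untreated
  -> R4 @ bar 6 tick 0 v(0, 1): B2/C3 m2 untreated
  -> R2 @ bar 10 tick 0 v(0, 1): B2/G3 m6 -> C3/C4 P8 similar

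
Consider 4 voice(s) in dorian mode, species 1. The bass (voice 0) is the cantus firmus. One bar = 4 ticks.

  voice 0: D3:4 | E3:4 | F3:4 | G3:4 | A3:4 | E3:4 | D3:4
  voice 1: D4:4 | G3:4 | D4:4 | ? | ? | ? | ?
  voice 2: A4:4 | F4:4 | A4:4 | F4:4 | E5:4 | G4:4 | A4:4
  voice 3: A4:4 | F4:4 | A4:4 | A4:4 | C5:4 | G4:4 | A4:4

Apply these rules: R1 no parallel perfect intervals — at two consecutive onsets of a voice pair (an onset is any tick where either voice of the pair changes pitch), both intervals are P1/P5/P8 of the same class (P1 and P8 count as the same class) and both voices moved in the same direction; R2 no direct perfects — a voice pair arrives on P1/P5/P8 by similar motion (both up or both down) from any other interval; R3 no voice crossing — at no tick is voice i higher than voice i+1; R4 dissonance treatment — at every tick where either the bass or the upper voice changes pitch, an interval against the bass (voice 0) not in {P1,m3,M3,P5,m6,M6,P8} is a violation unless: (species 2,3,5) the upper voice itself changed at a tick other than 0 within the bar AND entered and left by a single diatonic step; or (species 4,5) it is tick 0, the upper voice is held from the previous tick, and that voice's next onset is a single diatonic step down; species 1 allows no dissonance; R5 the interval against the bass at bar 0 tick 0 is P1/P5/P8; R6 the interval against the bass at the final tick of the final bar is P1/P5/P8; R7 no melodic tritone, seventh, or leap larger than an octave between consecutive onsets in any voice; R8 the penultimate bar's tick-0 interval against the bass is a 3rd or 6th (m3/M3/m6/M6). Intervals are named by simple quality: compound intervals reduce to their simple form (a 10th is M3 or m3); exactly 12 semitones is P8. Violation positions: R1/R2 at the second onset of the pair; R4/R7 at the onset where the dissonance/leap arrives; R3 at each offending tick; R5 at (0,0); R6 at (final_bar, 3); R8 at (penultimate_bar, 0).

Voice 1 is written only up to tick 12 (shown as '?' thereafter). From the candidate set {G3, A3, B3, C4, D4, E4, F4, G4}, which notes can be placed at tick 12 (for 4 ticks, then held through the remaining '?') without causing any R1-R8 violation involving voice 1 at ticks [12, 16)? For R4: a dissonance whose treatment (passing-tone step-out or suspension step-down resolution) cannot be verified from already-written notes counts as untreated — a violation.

{B3, D4, E4, G3}

G3: legal
A3: violates R4
B3: legal
C4: violates R4
D4: legal
E4: legal
F4: violates R4
G4: violates R2,R3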